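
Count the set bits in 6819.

6819 = 1101010100011
Count the 1s: 1 + 1 + 1 + 1 + 1 + 1 + 1 = 7

7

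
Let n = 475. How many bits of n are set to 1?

7

475 = 111011011
Count the 1s: 1 + 1 + 1 + 1 + 1 + 1 + 1 = 7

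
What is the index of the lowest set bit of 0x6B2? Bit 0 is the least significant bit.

1

0x6B2 = 11010110010
Trailing zeros: 1, so the lowest set bit is bit 1 (value 2).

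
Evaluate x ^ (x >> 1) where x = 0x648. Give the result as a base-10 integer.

1388

x = 11001001000 = 1608
x>>1 = 01100100100
XOR  = 10101101100 = 1388
(x ^ (x >> 1) gives the standard binary-reflected Gray code of x.)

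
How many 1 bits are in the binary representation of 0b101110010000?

5

n = 101110010000
Count the 1s: 1 + 1 + 1 + 1 + 1 = 5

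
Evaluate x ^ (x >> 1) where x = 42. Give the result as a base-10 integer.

x = 101010 = 42
x>>1 = 010101
XOR  = 111111 = 63
(x ^ (x >> 1) gives the standard binary-reflected Gray code of x.)

63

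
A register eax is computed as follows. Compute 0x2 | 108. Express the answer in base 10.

110

0x2 = 0000010
108 = 1101100
 OR → 1101110 = 110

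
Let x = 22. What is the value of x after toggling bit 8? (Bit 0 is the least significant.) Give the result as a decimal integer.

x = 0000010110
bit 8 is currently 0; toggle it via x ^ (1 << 8) = x ^ 256
→ 0100010110 = 278

278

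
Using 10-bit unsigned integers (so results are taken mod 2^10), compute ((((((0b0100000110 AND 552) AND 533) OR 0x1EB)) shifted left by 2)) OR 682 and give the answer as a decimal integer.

942

0b0100000110 = 0100000110
552 = 1000101000
→ AND → 0000000000 = 0
533 = 1000010101
→ AND → 0000000000 = 0
0x1EB = 0111101011
→ OR → 0111101011 = 491
→ shifted left by 2 (mod 2^10) → 1110101100 = 940
682 = 1010101010
→ OR → 1110101110 = 942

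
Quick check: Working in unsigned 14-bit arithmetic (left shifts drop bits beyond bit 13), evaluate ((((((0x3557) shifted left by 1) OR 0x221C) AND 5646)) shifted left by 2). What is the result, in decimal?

0x3557 = 11010101010111
→ shifted left by 1 (mod 2^14) → 10101010101110 = 10926
0x221C = 10001000011100
→ OR → 10101010111110 = 10942
5646 = 01011000001110
→ AND → 00001000001110 = 526
→ shifted left by 2 (mod 2^14) → 00100000111000 = 2104

2104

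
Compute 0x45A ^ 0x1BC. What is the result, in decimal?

1510

0x45A = 10001011010
0x1BC = 00110111100
XOR → 10111100110 = 1510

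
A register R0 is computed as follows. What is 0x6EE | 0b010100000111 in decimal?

0x6EE = 11011101110
b = 10100000111
 OR → 11111101111 = 2031

2031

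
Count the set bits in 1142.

6

1142 = 10001110110
Count the 1s: 1 + 1 + 1 + 1 + 1 + 1 = 6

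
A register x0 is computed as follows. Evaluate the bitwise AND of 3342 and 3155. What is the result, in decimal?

3342 = 110100001110
3155 = 110001010011
AND → 110000000010 = 3074

3074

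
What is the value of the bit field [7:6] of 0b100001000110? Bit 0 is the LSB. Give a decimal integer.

1

v = 100001000110
Shift right by 6: 100001
Mask low 2 bits: 01 = 1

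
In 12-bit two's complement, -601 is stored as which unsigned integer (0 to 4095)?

3495

601 in 12 bits: 001001011001
Invert: 110110100110
Add 1:  110110100111 = 3495
(Check: 2^12 - 601 = 4096 - 601 = 3495.)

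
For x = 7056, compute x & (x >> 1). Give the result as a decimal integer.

x = 1101110010000 = 7056
x>>1 = 0110111001000
AND  = 0100110000000 = 2432
(x & (x >> 1) has a 1 wherever x has two consecutive 1 bits.)

2432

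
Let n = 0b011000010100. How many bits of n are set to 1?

4

n = 11000010100
Count the 1s: 1 + 1 + 1 + 1 = 4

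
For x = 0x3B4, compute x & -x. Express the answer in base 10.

4

x = 1110110100 = 948
-x (two's complement) = …0001001100
AND   = 0000000100 = 4
(x & -x isolates the lowest set bit of x.)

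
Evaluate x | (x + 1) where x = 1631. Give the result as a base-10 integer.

1663

x = 11001011111 = 1631
x + 1 = 11001100000
OR    = 11001111111 = 1663
(x | (x + 1) sets the lowest cleared bit.)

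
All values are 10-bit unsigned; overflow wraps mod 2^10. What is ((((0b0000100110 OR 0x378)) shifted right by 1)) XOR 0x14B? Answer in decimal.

244

0b0000100110 = 0000100110
0x378 = 1101111000
→ OR → 1101111110 = 894
→ shifted right by 1 → 0110111111 = 447
0x14B = 0101001011
→ XOR → 0011110100 = 244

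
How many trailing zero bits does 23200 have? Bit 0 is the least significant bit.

5

23200 = 101101010100000
Trailing zeros: 5, so the lowest set bit is bit 5 (value 32).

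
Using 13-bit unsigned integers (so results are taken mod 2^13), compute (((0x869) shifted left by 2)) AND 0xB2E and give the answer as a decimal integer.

292

0x869 = 0100001101001
→ shifted left by 2 (mod 2^13) → 0000110100100 = 420
0xB2E = 0101100101110
→ AND → 0000100100100 = 292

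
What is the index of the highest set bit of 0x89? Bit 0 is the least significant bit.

7

0x89 = 10001001
The topmost 1 is at position 7 (since 2^7 = 128 ≤ 137 < 256).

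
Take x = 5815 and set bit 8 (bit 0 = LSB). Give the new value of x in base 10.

x = 01011010110111
bit 8 is currently 0; set it via x | (1 << 8) = x | 256
→ 01011110110111 = 6071

6071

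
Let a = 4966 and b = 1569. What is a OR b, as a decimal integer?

4966 = 1001101100110
1569 = 0011000100001
 OR → 1011101100111 = 5991

5991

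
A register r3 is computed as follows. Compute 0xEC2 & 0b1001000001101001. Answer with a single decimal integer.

64

0xEC2 = 0000111011000010
b = 1001000001101001
AND → 0000000001000000 = 64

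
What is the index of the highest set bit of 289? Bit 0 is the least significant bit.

8

289 = 100100001
The topmost 1 is at position 8 (since 2^8 = 256 ≤ 289 < 512).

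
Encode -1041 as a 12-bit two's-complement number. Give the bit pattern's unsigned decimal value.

3055

1041 in 12 bits: 010000010001
Invert: 101111101110
Add 1:  101111101111 = 3055
(Check: 2^12 - 1041 = 4096 - 1041 = 3055.)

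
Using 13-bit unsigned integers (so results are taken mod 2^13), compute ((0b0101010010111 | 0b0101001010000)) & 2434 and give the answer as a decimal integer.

0b0101010010111 = 0101010010111
0b0101001010000 = 0101001010000
→ | → 0101011010111 = 2775
2434 = 0100110000010
→ & → 0100010000010 = 2178

2178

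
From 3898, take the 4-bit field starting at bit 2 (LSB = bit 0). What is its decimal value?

v = 0111100111010
Shift right by 2: 01111001110
Mask low 4 bits: 1110 = 14

14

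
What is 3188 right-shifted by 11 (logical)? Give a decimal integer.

3188 = 110001110100
shift right by 11 → 000000000001 = 1
(equivalently, floor(3188 / 2048))

1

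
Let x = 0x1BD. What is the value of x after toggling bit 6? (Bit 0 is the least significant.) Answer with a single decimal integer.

509

x = 00110111101
bit 6 is currently 0; toggle it via x ^ (1 << 6) = x ^ 64
→ 00111111101 = 509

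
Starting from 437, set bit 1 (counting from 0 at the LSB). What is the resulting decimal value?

439

x = 110110101
bit 1 is currently 0; set it via x | (1 << 1) = x | 2
→ 110110111 = 439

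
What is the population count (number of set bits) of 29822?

29822 = 111010001111110
Count the 1s: 1 + 1 + 1 + 1 + 1 + 1 + 1 + 1 + 1 + 1 = 10

10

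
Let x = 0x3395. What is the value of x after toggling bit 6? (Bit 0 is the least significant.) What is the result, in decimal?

x = 011001110010101
bit 6 is currently 0; toggle it via x ^ (1 << 6) = x ^ 64
→ 011001111010101 = 13269

13269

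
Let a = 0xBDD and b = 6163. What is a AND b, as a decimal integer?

0xBDD = 0101111011101
6163 = 1100000010011
AND → 0100000010001 = 2065

2065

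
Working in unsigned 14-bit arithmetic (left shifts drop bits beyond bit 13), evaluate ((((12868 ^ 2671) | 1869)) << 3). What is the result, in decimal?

15224

12868 = 11001001000100
2671 = 00101001101111
→ ^ → 11100000101011 = 14379
1869 = 00011101001101
→ | → 11111101101111 = 16239
→ << 3 (mod 2^14) → 11101101111000 = 15224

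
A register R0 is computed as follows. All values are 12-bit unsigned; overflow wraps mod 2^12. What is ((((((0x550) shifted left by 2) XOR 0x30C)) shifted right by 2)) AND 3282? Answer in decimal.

146

0x550 = 010101010000
→ shifted left by 2 (mod 2^12) → 010101000000 = 1344
0x30C = 001100001100
→ XOR → 011001001100 = 1612
→ shifted right by 2 → 000110010011 = 403
3282 = 110011010010
→ AND → 000010010010 = 146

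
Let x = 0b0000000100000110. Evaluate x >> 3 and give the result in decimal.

32

x = 100000110
shift right by 3 → 000100000 = 32
(equivalently, floor(262 / 8))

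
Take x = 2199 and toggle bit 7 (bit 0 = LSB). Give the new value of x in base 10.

x = 100010010111
bit 7 is currently 1; toggle it via x ^ (1 << 7) = x ^ 128
→ 100000010111 = 2071

2071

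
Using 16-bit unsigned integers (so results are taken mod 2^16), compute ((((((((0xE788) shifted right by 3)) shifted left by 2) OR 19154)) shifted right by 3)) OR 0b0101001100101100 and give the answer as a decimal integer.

0xE788 = 1110011110001000
→ shifted right by 3 → 0001110011110001 = 7409
→ shifted left by 2 (mod 2^16) → 0111001111000100 = 29636
19154 = 0100101011010010
→ OR → 0111101111010110 = 31702
→ shifted right by 3 → 0000111101111010 = 3962
0b0101001100101100 = 0101001100101100
→ OR → 0101111101111110 = 24446

24446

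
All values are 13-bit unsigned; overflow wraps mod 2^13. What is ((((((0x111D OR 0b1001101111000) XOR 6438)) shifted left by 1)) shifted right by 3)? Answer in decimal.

0x111D = 1000100011101
0b1001101111000 = 1001101111000
→ OR → 1001101111101 = 4989
6438 = 1100100100110
→ XOR → 0101001011011 = 2651
→ shifted left by 1 (mod 2^13) → 1010010110110 = 5302
→ shifted right by 3 → 0001010010110 = 662

662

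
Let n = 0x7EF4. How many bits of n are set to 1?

0x7EF4 = 111111011110100
Count the 1s: 1 + 1 + 1 + 1 + 1 + 1 + 1 + 1 + 1 + 1 + 1 = 11

11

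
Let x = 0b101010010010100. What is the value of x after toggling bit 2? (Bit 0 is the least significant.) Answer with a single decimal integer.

x = 101010010010100
bit 2 is currently 1; toggle it via x ^ (1 << 2) = x ^ 4
→ 101010010010000 = 21648

21648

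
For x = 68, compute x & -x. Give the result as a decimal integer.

x = 1000100 = 68
-x (two's complement) = …0111100
AND   = 0000100 = 4
(x & -x isolates the lowest set bit of x.)

4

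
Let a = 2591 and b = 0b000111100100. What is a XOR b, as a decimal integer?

3067

2591 = 101000011111
b = 000111100100
XOR → 101111111011 = 3067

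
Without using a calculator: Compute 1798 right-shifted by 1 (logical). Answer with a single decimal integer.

1798 = 11100000110
shift right by 1 → 01110000011 = 899
(equivalently, floor(1798 / 2))

899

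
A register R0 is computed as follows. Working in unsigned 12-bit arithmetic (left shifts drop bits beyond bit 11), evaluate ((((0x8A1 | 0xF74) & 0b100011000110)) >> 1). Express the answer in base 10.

0x8A1 = 100010100001
0xF74 = 111101110100
→ | → 111111110101 = 4085
0b100011000110 = 100011000110
→ & → 100011000100 = 2244
→ >> 1 → 010001100010 = 1122

1122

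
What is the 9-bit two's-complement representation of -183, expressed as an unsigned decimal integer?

329

183 in 9 bits: 010110111
Invert: 101001000
Add 1:  101001001 = 329
(Check: 2^9 - 183 = 512 - 183 = 329.)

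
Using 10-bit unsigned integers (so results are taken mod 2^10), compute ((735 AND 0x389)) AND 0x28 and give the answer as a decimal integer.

8

735 = 1011011111
0x389 = 1110001001
→ AND → 1010001001 = 649
0x28 = 0000101000
→ AND → 0000001000 = 8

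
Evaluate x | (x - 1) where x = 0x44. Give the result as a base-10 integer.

71

x = 1000100 = 68
x - 1 = 1000011
OR    = 1000111 = 71
(x | (x - 1) sets all bits below the lowest set bit.)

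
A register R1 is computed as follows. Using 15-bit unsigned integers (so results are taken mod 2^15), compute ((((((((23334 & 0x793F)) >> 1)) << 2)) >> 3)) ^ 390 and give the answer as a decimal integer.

23334 = 101101100100110
0x793F = 111100100111111
→ & → 101100100100110 = 22822
→ >> 1 → 010110010010011 = 11411
→ << 2 (mod 2^15) → 011001001001100 = 12876
→ >> 3 → 000011001001001 = 1609
390 = 000000110000110
→ ^ → 000011111001111 = 1999

1999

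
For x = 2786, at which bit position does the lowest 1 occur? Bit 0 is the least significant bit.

2786 = 101011100010
Trailing zeros: 1, so the lowest set bit is bit 1 (value 2).

1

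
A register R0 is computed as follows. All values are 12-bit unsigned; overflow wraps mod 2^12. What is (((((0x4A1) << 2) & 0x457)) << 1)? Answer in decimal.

8

0x4A1 = 010010100001
→ << 2 (mod 2^12) → 001010000100 = 644
0x457 = 010001010111
→ & → 000000000100 = 4
→ << 1 (mod 2^12) → 000000001000 = 8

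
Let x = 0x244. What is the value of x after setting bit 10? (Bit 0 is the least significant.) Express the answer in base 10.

1604

x = 01001000100
bit 10 is currently 0; set it via x | (1 << 10) = x | 1024
→ 11001000100 = 1604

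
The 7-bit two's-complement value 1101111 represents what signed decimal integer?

-17

pattern = 1101111 (MSB is 1 ⇒ negative)
Invert: 0010000, add 1 → 0010001 = 17, so the value is -17.
(Equivalently: 111 - 2^7 = 111 - 128 = -17.)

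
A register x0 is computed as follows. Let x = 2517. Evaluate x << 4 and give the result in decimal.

2517 = 0000100111010101
shift left by 4 → 1001110101010000 = 40272
(equivalently, 2517 × 2^4 = 2517 × 16)

40272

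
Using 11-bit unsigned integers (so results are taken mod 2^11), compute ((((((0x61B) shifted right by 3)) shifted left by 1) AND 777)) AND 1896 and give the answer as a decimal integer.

256

0x61B = 11000011011
→ shifted right by 3 → 00011000011 = 195
→ shifted left by 1 (mod 2^11) → 00110000110 = 390
777 = 01100001001
→ AND → 00100000000 = 256
1896 = 11101101000
→ AND → 00100000000 = 256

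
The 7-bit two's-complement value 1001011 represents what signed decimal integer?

-53

pattern = 1001011 (MSB is 1 ⇒ negative)
Invert: 0110100, add 1 → 0110101 = 53, so the value is -53.
(Equivalently: 75 - 2^7 = 75 - 128 = -53.)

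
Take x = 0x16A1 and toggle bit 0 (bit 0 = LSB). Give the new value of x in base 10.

x = 01011010100001
bit 0 is currently 1; toggle it via x ^ (1 << 0) = x ^ 1
→ 01011010100000 = 5792

5792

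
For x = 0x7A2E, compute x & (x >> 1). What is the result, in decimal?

x = 111101000101110 = 31278
x>>1 = 011110100010111
AND  = 011100000000110 = 14342
(x & (x >> 1) has a 1 wherever x has two consecutive 1 bits.)

14342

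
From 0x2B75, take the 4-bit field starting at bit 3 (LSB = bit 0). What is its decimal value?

14

v = 10101101110101
Shift right by 3: 10101101110
Mask low 4 bits: 1110 = 14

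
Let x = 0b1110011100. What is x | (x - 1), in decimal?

927

x = 1110011100 = 924
x - 1 = 1110011011
OR    = 1110011111 = 927
(x | (x - 1) sets all bits below the lowest set bit.)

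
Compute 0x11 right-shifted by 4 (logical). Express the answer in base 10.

0x11 = 10001
shift right by 4 → 00001 = 1
(equivalently, floor(17 / 16))

1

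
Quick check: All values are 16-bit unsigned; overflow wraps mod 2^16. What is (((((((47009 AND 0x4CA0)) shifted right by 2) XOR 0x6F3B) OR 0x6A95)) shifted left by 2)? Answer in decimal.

47009 = 1011011110100001
0x4CA0 = 0100110010100000
→ AND → 0000010010100000 = 1184
→ shifted right by 2 → 0000000100101000 = 296
0x6F3B = 0110111100111011
→ XOR → 0110111000010011 = 28179
0x6A95 = 0110101010010101
→ OR → 0110111010010111 = 28311
→ shifted left by 2 (mod 2^16) → 1011101001011100 = 47708

47708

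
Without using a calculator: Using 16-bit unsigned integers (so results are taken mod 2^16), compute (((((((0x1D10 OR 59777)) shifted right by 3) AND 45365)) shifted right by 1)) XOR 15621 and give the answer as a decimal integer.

0x1D10 = 0001110100010000
59777 = 1110100110000001
→ OR → 1111110110010001 = 64913
→ shifted right by 3 → 0001111110110010 = 8114
45365 = 1011000100110101
→ AND → 0001000100110000 = 4400
→ shifted right by 1 → 0000100010011000 = 2200
15621 = 0011110100000101
→ XOR → 0011010110011101 = 13725

13725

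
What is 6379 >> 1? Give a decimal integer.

3189

6379 = 1100011101011
shift right by 1 → 0110001110101 = 3189
(equivalently, floor(6379 / 2))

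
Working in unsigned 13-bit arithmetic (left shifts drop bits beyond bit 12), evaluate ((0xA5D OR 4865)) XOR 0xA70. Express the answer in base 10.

0xA5D = 0101001011101
4865 = 1001100000001
→ OR → 1101101011101 = 7005
0xA70 = 0101001110000
→ XOR → 1000100101101 = 4397

4397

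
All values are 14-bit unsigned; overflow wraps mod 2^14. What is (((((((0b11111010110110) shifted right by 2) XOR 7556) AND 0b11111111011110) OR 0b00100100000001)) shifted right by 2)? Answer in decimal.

0b11111010110110 = 11111010110110
→ shifted right by 2 → 00111110101101 = 4013
7556 = 01110110000100
→ XOR → 01001000101001 = 4649
0b11111111011110 = 11111111011110
→ AND → 01001000001000 = 4616
0b00100100000001 = 00100100000001
→ OR → 01101100001001 = 6921
→ shifted right by 2 → 00011011000010 = 1730

1730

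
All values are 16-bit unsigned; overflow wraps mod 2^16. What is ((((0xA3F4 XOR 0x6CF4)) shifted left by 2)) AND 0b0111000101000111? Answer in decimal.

0xA3F4 = 1010001111110100
0x6CF4 = 0110110011110100
→ XOR → 1100111100000000 = 52992
→ shifted left by 2 (mod 2^16) → 0011110000000000 = 15360
0b0111000101000111 = 0111000101000111
→ AND → 0011000000000000 = 12288

12288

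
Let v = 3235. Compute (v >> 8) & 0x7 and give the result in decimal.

4

v = 0110010100011
Shift right by 8: 01100
Mask low 3 bits: 100 = 4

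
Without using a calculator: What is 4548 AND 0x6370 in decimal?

4548 = 001000111000100
0x6370 = 110001101110000
AND → 000000101000000 = 320

320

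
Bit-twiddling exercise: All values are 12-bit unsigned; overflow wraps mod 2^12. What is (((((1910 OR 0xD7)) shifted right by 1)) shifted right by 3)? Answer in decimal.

1910 = 011101110110
0xD7 = 000011010111
→ OR → 011111110111 = 2039
→ shifted right by 1 → 001111111011 = 1019
→ shifted right by 3 → 000001111111 = 127

127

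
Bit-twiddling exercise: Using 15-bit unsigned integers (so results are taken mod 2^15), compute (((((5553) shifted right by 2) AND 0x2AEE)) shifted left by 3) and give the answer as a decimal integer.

5553 = 001010110110001
→ shifted right by 2 → 000010101101100 = 1388
0x2AEE = 010101011101110
→ AND → 000000001101100 = 108
→ shifted left by 3 (mod 2^15) → 000001101100000 = 864

864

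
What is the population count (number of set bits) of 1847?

8

1847 = 11100110111
Count the 1s: 1 + 1 + 1 + 1 + 1 + 1 + 1 + 1 = 8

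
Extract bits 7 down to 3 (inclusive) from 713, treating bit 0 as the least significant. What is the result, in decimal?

v = 01011001001
Shift right by 3: 01011001
Mask low 5 bits: 11001 = 25

25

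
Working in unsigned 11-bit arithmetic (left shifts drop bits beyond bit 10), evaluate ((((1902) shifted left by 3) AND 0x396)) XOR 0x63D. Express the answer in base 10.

1325

1902 = 11101101110
→ shifted left by 3 (mod 2^11) → 01101110000 = 880
0x396 = 01110010110
→ AND → 01100010000 = 784
0x63D = 11000111101
→ XOR → 10100101101 = 1325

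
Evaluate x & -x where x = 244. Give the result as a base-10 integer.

4

x = 11110100 = 244
-x (two's complement) = …00001100
AND   = 00000100 = 4
(x & -x isolates the lowest set bit of x.)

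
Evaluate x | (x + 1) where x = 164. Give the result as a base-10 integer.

165

x = 10100100 = 164
x + 1 = 10100101
OR    = 10100101 = 165
(x | (x + 1) sets the lowest cleared bit.)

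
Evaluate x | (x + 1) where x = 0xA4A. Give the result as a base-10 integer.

x = 101001001010 = 2634
x + 1 = 101001001011
OR    = 101001001011 = 2635
(x | (x + 1) sets the lowest cleared bit.)

2635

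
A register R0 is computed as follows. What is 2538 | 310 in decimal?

2538 = 100111101010
310 = 000100110110
 OR → 100111111110 = 2558

2558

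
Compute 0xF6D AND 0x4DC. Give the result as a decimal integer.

0xF6D = 111101101101
0x4DC = 010011011100
AND → 010001001100 = 1100

1100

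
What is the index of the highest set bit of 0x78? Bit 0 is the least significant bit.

6

0x78 = 1111000
The topmost 1 is at position 6 (since 2^6 = 64 ≤ 120 < 128).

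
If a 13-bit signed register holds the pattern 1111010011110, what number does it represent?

pattern = 1111010011110 (MSB is 1 ⇒ negative)
Invert: 0000101100001, add 1 → 0000101100010 = 354, so the value is -354.
(Equivalently: 7838 - 2^13 = 7838 - 8192 = -354.)

-354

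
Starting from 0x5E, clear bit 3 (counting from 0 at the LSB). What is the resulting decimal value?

86

x = 0001011110
bit 3 is currently 1; clear it via x & ~(1 << 3) = x & ~8
→ 0001010110 = 86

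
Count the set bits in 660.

660 = 1010010100
Count the 1s: 1 + 1 + 1 + 1 = 4

4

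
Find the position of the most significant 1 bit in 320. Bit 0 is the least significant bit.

8

320 = 101000000
The topmost 1 is at position 8 (since 2^8 = 256 ≤ 320 < 512).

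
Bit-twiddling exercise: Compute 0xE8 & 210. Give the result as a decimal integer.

192

0xE8 = 11101000
210 = 11010010
AND → 11000000 = 192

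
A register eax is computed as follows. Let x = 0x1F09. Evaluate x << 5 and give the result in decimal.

0x1F09 = 000001111100001001
shift left by 5 → 111110000100100000 = 254240
(equivalently, 7945 × 2^5 = 7945 × 32)

254240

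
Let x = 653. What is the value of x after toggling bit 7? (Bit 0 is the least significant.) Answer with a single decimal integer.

x = 1010001101
bit 7 is currently 1; toggle it via x ^ (1 << 7) = x ^ 128
→ 1000001101 = 525

525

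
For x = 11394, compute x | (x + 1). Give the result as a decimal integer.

11395

x = 10110010000010 = 11394
x + 1 = 10110010000011
OR    = 10110010000011 = 11395
(x | (x + 1) sets the lowest cleared bit.)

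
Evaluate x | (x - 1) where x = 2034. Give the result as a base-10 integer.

2035

x = 11111110010 = 2034
x - 1 = 11111110001
OR    = 11111110011 = 2035
(x | (x - 1) sets all bits below the lowest set bit.)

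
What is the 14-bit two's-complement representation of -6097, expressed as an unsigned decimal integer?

10287

6097 in 14 bits: 01011111010001
Invert: 10100000101110
Add 1:  10100000101111 = 10287
(Check: 2^14 - 6097 = 16384 - 6097 = 10287.)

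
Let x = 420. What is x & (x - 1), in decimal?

x = 110100100 = 420
x - 1 = 110100011
AND   = 110100000 = 416
(x & (x - 1) clears the lowest set bit of x.)

416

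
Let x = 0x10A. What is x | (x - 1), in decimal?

x = 100001010 = 266
x - 1 = 100001001
OR    = 100001011 = 267
(x | (x - 1) sets all bits below the lowest set bit.)

267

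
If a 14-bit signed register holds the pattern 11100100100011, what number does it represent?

pattern = 11100100100011 (MSB is 1 ⇒ negative)
Invert: 00011011011100, add 1 → 00011011011101 = 1757, so the value is -1757.
(Equivalently: 14627 - 2^14 = 14627 - 16384 = -1757.)

-1757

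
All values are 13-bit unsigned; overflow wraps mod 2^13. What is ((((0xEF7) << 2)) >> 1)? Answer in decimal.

0xEF7 = 0111011110111
→ << 2 (mod 2^13) → 1101111011100 = 7132
→ >> 1 → 0110111101110 = 3566

3566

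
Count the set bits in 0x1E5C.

0x1E5C = 1111001011100
Count the 1s: 1 + 1 + 1 + 1 + 1 + 1 + 1 + 1 = 8

8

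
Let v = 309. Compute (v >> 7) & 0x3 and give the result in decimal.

v = 00100110101
Shift right by 7: 0010
Mask low 2 bits: 10 = 2

2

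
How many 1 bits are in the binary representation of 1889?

6

1889 = 11101100001
Count the 1s: 1 + 1 + 1 + 1 + 1 + 1 = 6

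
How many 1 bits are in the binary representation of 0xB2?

4

0xB2 = 10110010
Count the 1s: 1 + 1 + 1 + 1 = 4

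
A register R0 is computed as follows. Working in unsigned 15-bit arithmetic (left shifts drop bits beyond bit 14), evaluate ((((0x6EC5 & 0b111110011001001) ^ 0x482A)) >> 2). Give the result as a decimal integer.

2362

0x6EC5 = 110111011000101
0b111110011001001 = 111110011001001
→ & → 110110011000001 = 27841
0x482A = 100100000101010
→ ^ → 010010011101011 = 9451
→ >> 2 → 000100100111010 = 2362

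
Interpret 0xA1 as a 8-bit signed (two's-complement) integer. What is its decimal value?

-95

pattern = 10100001 (MSB is 1 ⇒ negative)
Invert: 01011110, add 1 → 01011111 = 95, so the value is -95.
(Equivalently: 161 - 2^8 = 161 - 256 = -95.)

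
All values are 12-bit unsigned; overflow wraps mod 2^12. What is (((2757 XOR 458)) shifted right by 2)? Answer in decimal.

2757 = 101011000101
458 = 000111001010
→ XOR → 101100001111 = 2831
→ shifted right by 2 → 001011000011 = 707

707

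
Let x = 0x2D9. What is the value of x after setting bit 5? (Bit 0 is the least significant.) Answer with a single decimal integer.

761

x = 01011011001
bit 5 is currently 0; set it via x | (1 << 5) = x | 32
→ 01011111001 = 761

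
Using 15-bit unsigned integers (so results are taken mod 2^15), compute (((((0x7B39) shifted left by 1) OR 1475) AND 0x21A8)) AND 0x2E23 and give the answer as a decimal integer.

0x7B39 = 111101100111001
→ shifted left by 1 (mod 2^15) → 111011001110010 = 30322
1475 = 000010111000011
→ OR → 111011111110011 = 30707
0x21A8 = 010000110101000
→ AND → 010000110100000 = 8608
0x2E23 = 010111000100011
→ AND → 010000000100000 = 8224

8224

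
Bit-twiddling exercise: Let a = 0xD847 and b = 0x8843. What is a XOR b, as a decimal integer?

20484

0xD847 = 1101100001000111
0x8843 = 1000100001000011
XOR → 0101000000000100 = 20484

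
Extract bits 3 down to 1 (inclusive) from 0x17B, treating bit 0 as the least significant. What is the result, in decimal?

5

v = 0101111011
Shift right by 1: 010111101
Mask low 3 bits: 101 = 5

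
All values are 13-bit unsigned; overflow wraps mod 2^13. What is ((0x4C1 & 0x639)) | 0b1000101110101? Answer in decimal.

5493

0x4C1 = 0010011000001
0x639 = 0011000111001
→ & → 0010000000001 = 1025
0b1000101110101 = 1000101110101
→ | → 1010101110101 = 5493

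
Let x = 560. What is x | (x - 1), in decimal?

575

x = 1000110000 = 560
x - 1 = 1000101111
OR    = 1000111111 = 575
(x | (x - 1) sets all bits below the lowest set bit.)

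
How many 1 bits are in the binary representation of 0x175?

0x175 = 101110101
Count the 1s: 1 + 1 + 1 + 1 + 1 + 1 = 6

6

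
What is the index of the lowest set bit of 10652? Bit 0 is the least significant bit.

10652 = 10100110011100
Trailing zeros: 2, so the lowest set bit is bit 2 (value 4).

2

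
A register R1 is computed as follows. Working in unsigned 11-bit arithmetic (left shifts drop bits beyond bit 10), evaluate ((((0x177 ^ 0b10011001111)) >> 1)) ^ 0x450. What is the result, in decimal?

1676

0x177 = 00101110111
0b10011001111 = 10011001111
→ ^ → 10110111000 = 1464
→ >> 1 → 01011011100 = 732
0x450 = 10001010000
→ ^ → 11010001100 = 1676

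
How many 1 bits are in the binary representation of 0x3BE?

8

0x3BE = 1110111110
Count the 1s: 1 + 1 + 1 + 1 + 1 + 1 + 1 + 1 = 8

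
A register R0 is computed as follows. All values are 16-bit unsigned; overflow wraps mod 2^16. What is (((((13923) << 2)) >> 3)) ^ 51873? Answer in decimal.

13923 = 0011011001100011
→ << 2 (mod 2^16) → 1101100110001100 = 55692
→ >> 3 → 0001101100110001 = 6961
51873 = 1100101010100001
→ ^ → 1101000110010000 = 53648

53648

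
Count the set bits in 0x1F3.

0x1F3 = 111110011
Count the 1s: 1 + 1 + 1 + 1 + 1 + 1 + 1 = 7

7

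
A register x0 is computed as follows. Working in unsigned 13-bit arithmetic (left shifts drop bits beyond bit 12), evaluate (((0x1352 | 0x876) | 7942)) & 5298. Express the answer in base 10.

5170

0x1352 = 1001101010010
0x876 = 0100001110110
→ | → 1101101110110 = 7030
7942 = 1111100000110
→ | → 1111101110110 = 8054
5298 = 1010010110010
→ & → 1010000110010 = 5170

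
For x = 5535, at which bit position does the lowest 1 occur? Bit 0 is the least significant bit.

5535 = 1010110011111
Trailing zeros: 0, so the lowest set bit is bit 0 (value 1).

0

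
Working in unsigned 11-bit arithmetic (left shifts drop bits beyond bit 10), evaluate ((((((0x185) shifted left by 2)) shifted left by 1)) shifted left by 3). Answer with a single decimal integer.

0x185 = 00110000101
→ shifted left by 2 (mod 2^11) → 11000010100 = 1556
→ shifted left by 1 (mod 2^11) → 10000101000 = 1064
→ shifted left by 3 (mod 2^11) → 00101000000 = 320

320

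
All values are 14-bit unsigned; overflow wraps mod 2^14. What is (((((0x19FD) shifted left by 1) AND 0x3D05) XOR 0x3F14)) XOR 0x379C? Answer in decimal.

0x19FD = 01100111111101
→ shifted left by 1 (mod 2^14) → 11001111111010 = 13306
0x3D05 = 11110100000101
→ AND → 11000100000000 = 12544
0x3F14 = 11111100010100
→ XOR → 00111000010100 = 3604
0x379C = 11011110011100
→ XOR → 11100110001000 = 14728

14728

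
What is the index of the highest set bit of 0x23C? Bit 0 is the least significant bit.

9

0x23C = 1000111100
The topmost 1 is at position 9 (since 2^9 = 512 ≤ 572 < 1024).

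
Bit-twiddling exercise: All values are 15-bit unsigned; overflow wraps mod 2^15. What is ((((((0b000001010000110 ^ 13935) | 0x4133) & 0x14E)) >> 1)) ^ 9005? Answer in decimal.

9096

0b000001010000110 = 000001010000110
13935 = 011011001101111
→ ^ → 011010011101001 = 13545
0x4133 = 100000100110011
→ | → 111010111111011 = 30203
0x14E = 000000101001110
→ & → 000000101001010 = 330
→ >> 1 → 000000010100101 = 165
9005 = 010001100101101
→ ^ → 010001110001000 = 9096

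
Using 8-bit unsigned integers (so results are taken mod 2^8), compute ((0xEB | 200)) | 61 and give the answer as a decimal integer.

255

0xEB = 11101011
200 = 11001000
→ | → 11101011 = 235
61 = 00111101
→ | → 11111111 = 255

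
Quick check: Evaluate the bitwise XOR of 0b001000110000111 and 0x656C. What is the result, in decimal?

a = 001000110000111
0x656C = 110010101101100
XOR → 111010011101011 = 29931

29931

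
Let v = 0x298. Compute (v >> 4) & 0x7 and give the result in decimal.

v = 001010011000
Shift right by 4: 00101001
Mask low 3 bits: 001 = 1

1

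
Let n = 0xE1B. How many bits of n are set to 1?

0xE1B = 111000011011
Count the 1s: 1 + 1 + 1 + 1 + 1 + 1 + 1 = 7

7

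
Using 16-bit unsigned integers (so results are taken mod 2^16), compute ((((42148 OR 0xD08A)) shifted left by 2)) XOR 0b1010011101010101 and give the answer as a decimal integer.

42148 = 1010010010100100
0xD08A = 1101000010001010
→ OR → 1111010010101110 = 62638
→ shifted left by 2 (mod 2^16) → 1101001010111000 = 53944
0b1010011101010101 = 1010011101010101
→ XOR → 0111010111101101 = 30189

30189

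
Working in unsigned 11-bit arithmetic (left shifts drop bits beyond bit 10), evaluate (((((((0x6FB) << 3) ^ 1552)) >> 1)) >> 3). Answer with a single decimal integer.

28

0x6FB = 11011111011
→ << 3 (mod 2^11) → 11111011000 = 2008
1552 = 11000010000
→ ^ → 00111001000 = 456
→ >> 1 → 00011100100 = 228
→ >> 3 → 00000011100 = 28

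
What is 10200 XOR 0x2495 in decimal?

845

10200 = 10011111011000
0x2495 = 10010010010101
XOR → 00001101001101 = 845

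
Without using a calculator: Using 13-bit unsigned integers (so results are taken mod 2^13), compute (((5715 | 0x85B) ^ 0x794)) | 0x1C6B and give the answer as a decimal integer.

5715 = 1011001010011
0x85B = 0100001011011
→ | → 1111001011011 = 7771
0x794 = 0011110010100
→ ^ → 1100111001111 = 6607
0x1C6B = 1110001101011
→ | → 1110111101111 = 7663

7663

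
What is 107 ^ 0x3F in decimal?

84

107 = 1101011
0x3F = 0111111
XOR → 1010100 = 84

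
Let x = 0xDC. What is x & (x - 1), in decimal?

216

x = 11011100 = 220
x - 1 = 11011011
AND   = 11011000 = 216
(x & (x - 1) clears the lowest set bit of x.)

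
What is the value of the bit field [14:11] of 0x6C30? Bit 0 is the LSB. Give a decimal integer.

13

v = 0110110000110000
Shift right by 11: 01101
Mask low 4 bits: 1101 = 13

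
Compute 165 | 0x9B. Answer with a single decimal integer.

191

165 = 10100101
0x9B = 10011011
 OR → 10111111 = 191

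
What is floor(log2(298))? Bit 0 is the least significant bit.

8

298 = 100101010
The topmost 1 is at position 8 (since 2^8 = 256 ≤ 298 < 512).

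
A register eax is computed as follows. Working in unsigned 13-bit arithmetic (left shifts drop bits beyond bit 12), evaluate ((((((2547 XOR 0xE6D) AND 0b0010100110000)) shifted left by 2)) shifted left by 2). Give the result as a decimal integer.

2547 = 0100111110011
0xE6D = 0111001101101
→ XOR → 0011110011110 = 1950
0b0010100110000 = 0010100110000
→ AND → 0010100010000 = 1296
→ shifted left by 2 (mod 2^13) → 1010001000000 = 5184
→ shifted left by 2 (mod 2^13) → 1000100000000 = 4352

4352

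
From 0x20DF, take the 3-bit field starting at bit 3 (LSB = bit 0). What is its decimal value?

v = 10000011011111
Shift right by 3: 10000011011
Mask low 3 bits: 011 = 3

3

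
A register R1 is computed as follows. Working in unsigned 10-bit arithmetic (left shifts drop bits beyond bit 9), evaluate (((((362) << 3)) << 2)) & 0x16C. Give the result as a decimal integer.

362 = 0101101010
→ << 3 (mod 2^10) → 1101010000 = 848
→ << 2 (mod 2^10) → 0101000000 = 320
0x16C = 0101101100
→ & → 0101000000 = 320

320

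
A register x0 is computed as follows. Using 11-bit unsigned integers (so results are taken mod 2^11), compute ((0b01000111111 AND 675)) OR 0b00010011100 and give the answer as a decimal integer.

703

0b01000111111 = 01000111111
675 = 01010100011
→ AND → 01000100011 = 547
0b00010011100 = 00010011100
→ OR → 01010111111 = 703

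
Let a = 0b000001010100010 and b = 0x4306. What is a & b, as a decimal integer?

514

a = 000001010100010
0x4306 = 100001100000110
AND → 000001000000010 = 514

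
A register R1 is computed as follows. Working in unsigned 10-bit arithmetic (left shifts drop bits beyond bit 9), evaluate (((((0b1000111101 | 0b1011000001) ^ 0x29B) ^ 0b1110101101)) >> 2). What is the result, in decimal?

0b1000111101 = 1000111101
0b1011000001 = 1011000001
→ | → 1011111101 = 765
0x29B = 1010011011
→ ^ → 0001100110 = 102
0b1110101101 = 1110101101
→ ^ → 1111001011 = 971
→ >> 2 → 0011110010 = 242

242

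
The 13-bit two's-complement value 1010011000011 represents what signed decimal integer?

pattern = 1010011000011 (MSB is 1 ⇒ negative)
Invert: 0101100111100, add 1 → 0101100111101 = 2877, so the value is -2877.
(Equivalently: 5315 - 2^13 = 5315 - 8192 = -2877.)

-2877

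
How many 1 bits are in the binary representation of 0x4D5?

0x4D5 = 10011010101
Count the 1s: 1 + 1 + 1 + 1 + 1 + 1 = 6

6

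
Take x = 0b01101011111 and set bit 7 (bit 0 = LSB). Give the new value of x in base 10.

991

x = 01101011111
bit 7 is currently 0; set it via x | (1 << 7) = x | 128
→ 01111011111 = 991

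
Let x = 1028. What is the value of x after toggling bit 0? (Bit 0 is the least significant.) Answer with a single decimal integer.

x = 10000000100
bit 0 is currently 0; toggle it via x ^ (1 << 0) = x ^ 1
→ 10000000101 = 1029

1029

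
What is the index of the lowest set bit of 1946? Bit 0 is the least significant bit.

1

1946 = 11110011010
Trailing zeros: 1, so the lowest set bit is bit 1 (value 2).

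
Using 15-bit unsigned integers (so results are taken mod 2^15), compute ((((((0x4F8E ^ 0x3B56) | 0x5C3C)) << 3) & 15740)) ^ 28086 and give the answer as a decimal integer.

0x4F8E = 100111110001110
0x3B56 = 011101101010110
→ ^ → 111010011011000 = 29912
0x5C3C = 101110000111100
→ | → 111110011111100 = 31996
→ << 3 (mod 2^15) → 110011111100000 = 26592
15740 = 011110101111100
→ & → 010010101100000 = 9568
28086 = 110110110110110
→ ^ → 100100011010110 = 18646

18646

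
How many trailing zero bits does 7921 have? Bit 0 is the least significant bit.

0

7921 = 1111011110001
Trailing zeros: 0, so the lowest set bit is bit 0 (value 1).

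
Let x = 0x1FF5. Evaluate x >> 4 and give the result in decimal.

511

0x1FF5 = 1111111110101
shift right by 4 → 0000111111111 = 511
(equivalently, floor(8181 / 16))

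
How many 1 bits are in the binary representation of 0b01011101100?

n = 1011101100
Count the 1s: 1 + 1 + 1 + 1 + 1 + 1 = 6

6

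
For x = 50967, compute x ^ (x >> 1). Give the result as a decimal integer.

x = 1100011100010111 = 50967
x>>1 = 0110001110001011
XOR  = 1010010010011100 = 42140
(x ^ (x >> 1) gives the standard binary-reflected Gray code of x.)

42140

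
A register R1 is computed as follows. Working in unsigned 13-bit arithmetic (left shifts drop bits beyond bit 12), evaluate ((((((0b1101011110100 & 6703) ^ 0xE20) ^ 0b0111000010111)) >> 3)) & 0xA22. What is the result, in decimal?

514

0b1101011110100 = 1101011110100
6703 = 1101000101111
→ & → 1101000100100 = 6692
0xE20 = 0111000100000
→ ^ → 1010000000100 = 5124
0b0111000010111 = 0111000010111
→ ^ → 1101000010011 = 6675
→ >> 3 → 0001101000010 = 834
0xA22 = 0101000100010
→ & → 0001000000010 = 514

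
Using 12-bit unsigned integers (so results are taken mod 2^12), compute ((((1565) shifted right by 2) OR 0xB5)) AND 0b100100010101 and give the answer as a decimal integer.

1565 = 011000011101
→ shifted right by 2 → 000110000111 = 391
0xB5 = 000010110101
→ OR → 000110110111 = 439
0b100100010101 = 100100010101
→ AND → 000100010101 = 277

277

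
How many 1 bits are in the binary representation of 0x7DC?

8

0x7DC = 11111011100
Count the 1s: 1 + 1 + 1 + 1 + 1 + 1 + 1 + 1 = 8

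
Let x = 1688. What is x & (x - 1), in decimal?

x = 11010011000 = 1688
x - 1 = 11010010111
AND   = 11010010000 = 1680
(x & (x - 1) clears the lowest set bit of x.)

1680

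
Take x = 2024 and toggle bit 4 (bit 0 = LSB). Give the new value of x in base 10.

x = 11111101000
bit 4 is currently 0; toggle it via x ^ (1 << 4) = x ^ 16
→ 11111111000 = 2040

2040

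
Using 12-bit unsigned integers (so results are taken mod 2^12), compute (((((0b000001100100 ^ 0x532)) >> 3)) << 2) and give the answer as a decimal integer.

0b000001100100 = 000001100100
0x532 = 010100110010
→ ^ → 010101010110 = 1366
→ >> 3 → 000010101010 = 170
→ << 2 (mod 2^12) → 001010101000 = 680

680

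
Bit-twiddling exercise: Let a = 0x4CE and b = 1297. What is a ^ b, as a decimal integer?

0x4CE = 10011001110
1297 = 10100010001
XOR → 00111011111 = 479

479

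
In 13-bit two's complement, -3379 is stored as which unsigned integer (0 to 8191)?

3379 in 13 bits: 0110100110011
Invert: 1001011001100
Add 1:  1001011001101 = 4813
(Check: 2^13 - 3379 = 8192 - 3379 = 4813.)

4813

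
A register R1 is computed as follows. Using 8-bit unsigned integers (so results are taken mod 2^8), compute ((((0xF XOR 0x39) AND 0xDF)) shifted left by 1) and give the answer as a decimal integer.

44

0xF = 00001111
0x39 = 00111001
→ XOR → 00110110 = 54
0xDF = 11011111
→ AND → 00010110 = 22
→ shifted left by 1 (mod 2^8) → 00101100 = 44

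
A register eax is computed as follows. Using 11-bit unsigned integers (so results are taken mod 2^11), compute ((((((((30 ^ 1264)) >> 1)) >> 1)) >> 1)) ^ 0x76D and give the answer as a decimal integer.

2032

30 = 00000011110
1264 = 10011110000
→ ^ → 10011101110 = 1262
→ >> 1 → 01001110111 = 631
→ >> 1 → 00100111011 = 315
→ >> 1 → 00010011101 = 157
0x76D = 11101101101
→ ^ → 11111110000 = 2032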